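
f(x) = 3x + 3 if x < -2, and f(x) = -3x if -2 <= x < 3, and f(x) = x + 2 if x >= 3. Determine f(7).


7 satisfies x >= 3
f(7) = 9

9


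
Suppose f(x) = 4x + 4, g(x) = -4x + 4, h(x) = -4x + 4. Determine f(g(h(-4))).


h(-4) = 20
g(20) = -76
f(-76) = -300

-300


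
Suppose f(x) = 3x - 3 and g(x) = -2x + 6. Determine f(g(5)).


g(5) = -4
f(-4) = -15

-15


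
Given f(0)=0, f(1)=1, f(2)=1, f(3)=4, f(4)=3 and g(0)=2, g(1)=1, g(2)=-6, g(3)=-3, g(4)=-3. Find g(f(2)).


f(2) = 1
g(1) = 1

1


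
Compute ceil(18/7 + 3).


18/7 = 2.5714
2.5714 + 3 = 5.5714
ceil(5.5714) = 6

6


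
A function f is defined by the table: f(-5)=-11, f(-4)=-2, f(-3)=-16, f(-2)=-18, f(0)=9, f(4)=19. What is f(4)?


Reading from the table at x = 4

19


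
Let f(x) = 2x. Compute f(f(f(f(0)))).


f(0) = 0
f(0) = 0
f(0) = 0
f(0) = 0

0


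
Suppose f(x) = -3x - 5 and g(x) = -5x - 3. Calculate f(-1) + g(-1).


f(-1) = -2
g(-1) = 2
Sum = 0

0


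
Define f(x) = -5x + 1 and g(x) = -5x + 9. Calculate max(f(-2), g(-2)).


19


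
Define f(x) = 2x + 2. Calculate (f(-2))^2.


f(-2) = -2
(-2)^2 = 4

4


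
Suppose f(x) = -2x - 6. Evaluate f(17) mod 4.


f(17) = -40
-40 mod 4 = 0

0


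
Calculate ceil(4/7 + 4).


5


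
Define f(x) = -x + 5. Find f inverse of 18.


Solve -x + 5 = 18
x = (18 - 5) / (-1) = -13

-13


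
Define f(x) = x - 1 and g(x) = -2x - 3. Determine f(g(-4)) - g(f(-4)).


f(g(-4)) = 4
g(f(-4)) = 7
Difference = -3

-3


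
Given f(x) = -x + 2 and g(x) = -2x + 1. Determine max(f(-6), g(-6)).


f(-6) = 8
g(-6) = 13
max = 13

13


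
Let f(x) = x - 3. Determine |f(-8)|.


f(-8) = -11
|-11| = 11

11


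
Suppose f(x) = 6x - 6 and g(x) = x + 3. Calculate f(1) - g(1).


f(1) = 0
g(1) = 4
Difference = -4

-4


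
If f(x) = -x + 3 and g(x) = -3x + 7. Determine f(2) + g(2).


f(2) = 1
g(2) = 1
Sum = 2

2


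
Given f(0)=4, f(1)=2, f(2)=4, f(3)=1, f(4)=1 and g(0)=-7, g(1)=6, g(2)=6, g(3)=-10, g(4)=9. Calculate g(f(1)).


f(1) = 2
g(2) = 6

6


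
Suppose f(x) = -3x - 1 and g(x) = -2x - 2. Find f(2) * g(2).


f(2) = -7
g(2) = -6
Product = 42

42


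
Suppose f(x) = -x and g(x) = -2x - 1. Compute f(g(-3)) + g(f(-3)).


f(g(-3)) = -5
g(f(-3)) = -7
Sum = -12

-12


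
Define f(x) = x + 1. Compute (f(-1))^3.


f(-1) = 0
(0)^3 = 0

0


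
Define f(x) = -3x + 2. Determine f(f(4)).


f(4) = -10
f(-10) = 32

32


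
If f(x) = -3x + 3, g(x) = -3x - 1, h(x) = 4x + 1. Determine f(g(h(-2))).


h(-2) = -7
g(-7) = 20
f(20) = -57

-57


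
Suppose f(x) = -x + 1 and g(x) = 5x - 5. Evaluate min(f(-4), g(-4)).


f(-4) = 5
g(-4) = -25
min = -25

-25


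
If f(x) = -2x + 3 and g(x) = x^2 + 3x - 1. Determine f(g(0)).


g(0) = -1
f(-1) = 5

5


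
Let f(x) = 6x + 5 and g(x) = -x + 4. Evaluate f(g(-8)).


g(-8) = 12
f(12) = 77

77


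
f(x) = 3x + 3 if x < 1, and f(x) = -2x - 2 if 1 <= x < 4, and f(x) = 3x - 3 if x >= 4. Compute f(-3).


-3 satisfies x < 1
f(-3) = -6

-6


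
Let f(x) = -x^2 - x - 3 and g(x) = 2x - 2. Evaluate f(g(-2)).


g(-2) = -6
f(-6) = (-1)*(-6)^2 - 1*(-6) - 3 = -33

-33


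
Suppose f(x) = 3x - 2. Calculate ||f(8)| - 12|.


f(8) = 22
|22| = 22
|22 - 12| = 10

10


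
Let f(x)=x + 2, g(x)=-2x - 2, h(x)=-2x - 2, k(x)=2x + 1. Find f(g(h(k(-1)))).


0


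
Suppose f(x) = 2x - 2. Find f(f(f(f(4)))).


f(4) = 6
f(6) = 10
f(10) = 18
f(18) = 34

34


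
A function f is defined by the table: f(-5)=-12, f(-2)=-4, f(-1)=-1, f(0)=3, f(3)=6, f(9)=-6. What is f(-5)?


-12


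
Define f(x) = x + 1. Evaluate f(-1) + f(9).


f(-1) = 0
f(9) = 10
Sum = 10

10


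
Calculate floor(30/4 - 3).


30/4 = 7.5
7.5 - 3 = 4.5
floor(4.5) = 4

4


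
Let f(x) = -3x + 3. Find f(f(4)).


f(4) = -9
f(-9) = 30

30


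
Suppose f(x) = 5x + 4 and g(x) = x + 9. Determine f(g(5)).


g(5) = 14
f(14) = 74

74


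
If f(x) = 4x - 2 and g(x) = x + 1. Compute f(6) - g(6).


15


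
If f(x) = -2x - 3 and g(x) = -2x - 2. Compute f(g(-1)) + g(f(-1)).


f(g(-1)) = -3
g(f(-1)) = 0
Sum = -3

-3


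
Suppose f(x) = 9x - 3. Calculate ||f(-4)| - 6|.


f(-4) = -39
|-39| = 39
|39 - 6| = 33

33


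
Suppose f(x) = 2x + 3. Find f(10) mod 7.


f(10) = 23
23 mod 7 = 2

2


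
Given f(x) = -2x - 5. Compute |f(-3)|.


f(-3) = 1
|1| = 1

1


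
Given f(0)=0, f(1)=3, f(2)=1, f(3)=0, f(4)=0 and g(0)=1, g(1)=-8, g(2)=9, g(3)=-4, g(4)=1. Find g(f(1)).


f(1) = 3
g(3) = -4

-4


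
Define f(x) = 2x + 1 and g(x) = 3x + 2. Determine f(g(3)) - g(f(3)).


f(g(3)) = 23
g(f(3)) = 23
Difference = 0

0


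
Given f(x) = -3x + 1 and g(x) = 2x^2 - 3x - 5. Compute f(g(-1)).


1


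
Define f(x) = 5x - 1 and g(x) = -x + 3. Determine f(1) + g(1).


f(1) = 4
g(1) = 2
Sum = 6

6


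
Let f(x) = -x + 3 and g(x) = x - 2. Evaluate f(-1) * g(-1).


f(-1) = 4
g(-1) = -3
Product = -12

-12


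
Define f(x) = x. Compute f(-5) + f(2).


f(-5) = -5
f(2) = 2
Sum = -3

-3


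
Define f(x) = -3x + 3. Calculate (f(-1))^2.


f(-1) = 6
(6)^2 = 36

36


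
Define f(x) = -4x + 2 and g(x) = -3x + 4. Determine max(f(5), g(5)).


f(5) = -18
g(5) = -11
max = -11

-11


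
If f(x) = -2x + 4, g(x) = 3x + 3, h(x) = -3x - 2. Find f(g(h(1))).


h(1) = -5
g(-5) = -12
f(-12) = 28

28


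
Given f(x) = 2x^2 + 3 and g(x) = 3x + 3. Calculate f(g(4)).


g(4) = 15
f(15) = 2*(15)^2 + 3 = 453

453


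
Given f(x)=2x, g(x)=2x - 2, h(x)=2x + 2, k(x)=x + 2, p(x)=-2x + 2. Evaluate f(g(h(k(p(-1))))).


p(-1) = 4
k(4) = 6
h(6) = 14
g(14) = 26
f(26) = 52

52


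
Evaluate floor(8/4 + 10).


8/4 = 2
2 + 10 = 12
floor(12) = 12

12


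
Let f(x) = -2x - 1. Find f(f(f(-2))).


f(-2) = 3
f(3) = -7
f(-7) = 13

13


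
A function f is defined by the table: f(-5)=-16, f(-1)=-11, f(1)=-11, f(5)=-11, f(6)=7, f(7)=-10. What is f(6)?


7


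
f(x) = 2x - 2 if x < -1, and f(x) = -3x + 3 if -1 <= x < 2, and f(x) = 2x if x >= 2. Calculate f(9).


9 satisfies x >= 2
f(9) = 18

18


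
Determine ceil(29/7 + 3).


29/7 = 4.1429
4.1429 + 3 = 7.1429
ceil(7.1429) = 8

8


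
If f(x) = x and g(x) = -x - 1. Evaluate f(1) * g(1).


f(1) = 1
g(1) = -2
Product = -2

-2


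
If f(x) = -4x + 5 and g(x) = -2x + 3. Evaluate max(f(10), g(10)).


f(10) = -35
g(10) = -17
max = -17

-17


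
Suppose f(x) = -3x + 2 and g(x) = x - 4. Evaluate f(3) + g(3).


f(3) = -7
g(3) = -1
Sum = -8

-8


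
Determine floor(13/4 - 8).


-5


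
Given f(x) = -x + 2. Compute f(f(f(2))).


f(2) = 0
f(0) = 2
f(2) = 0

0


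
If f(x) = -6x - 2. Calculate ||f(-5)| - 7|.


f(-5) = 28
|28| = 28
|28 - 7| = 21

21


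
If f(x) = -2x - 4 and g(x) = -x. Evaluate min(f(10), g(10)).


f(10) = -24
g(10) = -10
min = -24

-24


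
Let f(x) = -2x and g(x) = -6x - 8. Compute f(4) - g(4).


f(4) = -8
g(4) = -32
Difference = 24

24


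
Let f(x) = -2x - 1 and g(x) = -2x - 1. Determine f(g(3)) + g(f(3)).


f(g(3)) = 13
g(f(3)) = 13
Sum = 26

26


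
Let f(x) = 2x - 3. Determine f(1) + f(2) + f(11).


19


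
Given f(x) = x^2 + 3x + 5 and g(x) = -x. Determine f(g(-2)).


g(-2) = 2
f(2) = 1*(2)^2 + 3*(2) + 5 = 15

15


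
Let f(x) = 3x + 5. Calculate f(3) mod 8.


f(3) = 14
14 mod 8 = 6

6


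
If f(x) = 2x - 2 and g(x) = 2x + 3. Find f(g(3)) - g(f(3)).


f(g(3)) = 16
g(f(3)) = 11
Difference = 5

5


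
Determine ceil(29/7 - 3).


29/7 = 4.1429
4.1429 - 3 = 1.1429
ceil(1.1429) = 2

2


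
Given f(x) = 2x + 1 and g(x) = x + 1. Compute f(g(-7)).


g(-7) = -6
f(-6) = -11

-11


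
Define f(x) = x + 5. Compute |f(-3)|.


f(-3) = 2
|2| = 2

2


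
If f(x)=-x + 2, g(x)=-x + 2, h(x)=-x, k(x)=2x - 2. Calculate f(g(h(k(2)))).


k(2) = 2
h(2) = -2
g(-2) = 4
f(4) = -2

-2


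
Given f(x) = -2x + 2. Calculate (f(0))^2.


f(0) = 2
(2)^2 = 4

4


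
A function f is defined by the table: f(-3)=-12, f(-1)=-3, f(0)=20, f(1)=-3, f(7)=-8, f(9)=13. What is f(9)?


Reading from the table at x = 9

13


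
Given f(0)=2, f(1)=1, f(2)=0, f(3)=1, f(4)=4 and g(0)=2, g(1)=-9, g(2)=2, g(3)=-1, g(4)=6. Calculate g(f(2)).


2


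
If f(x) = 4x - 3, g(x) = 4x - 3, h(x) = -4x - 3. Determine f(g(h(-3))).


h(-3) = 9
g(9) = 33
f(33) = 129

129


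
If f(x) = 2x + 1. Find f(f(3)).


f(3) = 7
f(7) = 15

15


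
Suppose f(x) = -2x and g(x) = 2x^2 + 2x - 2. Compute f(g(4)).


g(4) = 38
f(38) = -76

-76


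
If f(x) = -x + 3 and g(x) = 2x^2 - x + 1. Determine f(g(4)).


g(4) = 29
f(29) = -26

-26


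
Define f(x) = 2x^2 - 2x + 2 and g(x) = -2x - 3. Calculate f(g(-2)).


g(-2) = 1
f(1) = 2*(1)^2 - 2*(1) + 2 = 2

2


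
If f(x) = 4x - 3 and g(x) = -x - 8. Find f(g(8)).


g(8) = -16
f(-16) = -67

-67


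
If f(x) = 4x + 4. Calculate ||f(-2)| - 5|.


f(-2) = -4
|-4| = 4
|4 - 5| = 1

1


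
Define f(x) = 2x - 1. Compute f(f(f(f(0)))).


f(0) = -1
f(-1) = -3
f(-3) = -7
f(-7) = -15

-15


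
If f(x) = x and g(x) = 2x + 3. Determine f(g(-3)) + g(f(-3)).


f(g(-3)) = -3
g(f(-3)) = -3
Sum = -6

-6


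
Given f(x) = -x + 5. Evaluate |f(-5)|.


f(-5) = 10
|10| = 10

10


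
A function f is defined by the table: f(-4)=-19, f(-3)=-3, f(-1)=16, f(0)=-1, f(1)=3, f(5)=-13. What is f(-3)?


Reading from the table at x = -3

-3


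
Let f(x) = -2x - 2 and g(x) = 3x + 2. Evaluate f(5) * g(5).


-204


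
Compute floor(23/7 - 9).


23/7 = 3.2857
3.2857 - 9 = -5.7143
floor(-5.7143) = -6

-6


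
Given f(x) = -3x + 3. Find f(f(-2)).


-24


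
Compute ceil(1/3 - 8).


-7


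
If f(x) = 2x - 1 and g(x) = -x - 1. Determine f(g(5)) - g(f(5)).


f(g(5)) = -13
g(f(5)) = -10
Difference = -3

-3


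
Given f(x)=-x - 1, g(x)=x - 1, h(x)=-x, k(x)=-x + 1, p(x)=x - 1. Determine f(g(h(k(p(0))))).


2


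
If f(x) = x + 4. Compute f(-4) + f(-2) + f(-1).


5


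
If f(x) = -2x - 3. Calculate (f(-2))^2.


f(-2) = 1
(1)^2 = 1

1


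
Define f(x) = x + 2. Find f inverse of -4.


-6


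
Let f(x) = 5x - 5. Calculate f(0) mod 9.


f(0) = -5
-5 mod 9 = 4

4


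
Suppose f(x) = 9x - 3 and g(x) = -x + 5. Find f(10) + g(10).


f(10) = 87
g(10) = -5
Sum = 82

82


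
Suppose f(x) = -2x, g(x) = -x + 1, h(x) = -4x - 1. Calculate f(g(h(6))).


h(6) = -25
g(-25) = 26
f(26) = -52

-52


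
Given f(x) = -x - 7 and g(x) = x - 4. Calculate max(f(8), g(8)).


f(8) = -15
g(8) = 4
max = 4

4


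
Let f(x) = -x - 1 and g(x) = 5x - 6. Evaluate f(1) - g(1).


-1


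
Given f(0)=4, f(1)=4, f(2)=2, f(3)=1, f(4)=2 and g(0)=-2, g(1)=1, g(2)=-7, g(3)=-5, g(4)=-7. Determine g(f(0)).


f(0) = 4
g(4) = -7

-7


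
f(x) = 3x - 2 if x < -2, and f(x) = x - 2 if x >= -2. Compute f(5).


5 satisfies x >= -2
f(5) = 3

3


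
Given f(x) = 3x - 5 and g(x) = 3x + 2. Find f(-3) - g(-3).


f(-3) = -14
g(-3) = -7
Difference = -7

-7


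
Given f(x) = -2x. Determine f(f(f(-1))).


f(-1) = 2
f(2) = -4
f(-4) = 8

8


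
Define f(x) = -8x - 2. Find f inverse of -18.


Solve -8x - 2 = -18
x = (-18 + 2) / (-8) = 2

2


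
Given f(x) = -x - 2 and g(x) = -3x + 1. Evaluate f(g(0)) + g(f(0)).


f(g(0)) = -3
g(f(0)) = 7
Sum = 4

4


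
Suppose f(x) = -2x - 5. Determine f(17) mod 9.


f(17) = -39
-39 mod 9 = 6

6


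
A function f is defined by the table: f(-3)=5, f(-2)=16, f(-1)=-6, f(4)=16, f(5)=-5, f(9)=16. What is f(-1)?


Reading from the table at x = -1

-6


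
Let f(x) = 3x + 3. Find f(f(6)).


f(6) = 21
f(21) = 66

66


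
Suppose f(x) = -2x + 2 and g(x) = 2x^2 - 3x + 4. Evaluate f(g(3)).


g(3) = 13
f(13) = -24

-24


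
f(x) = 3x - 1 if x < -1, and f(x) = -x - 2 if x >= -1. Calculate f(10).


10 satisfies x >= -1
f(10) = -12

-12


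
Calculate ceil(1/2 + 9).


1/2 = 0.5
0.5 + 9 = 9.5
ceil(9.5) = 10

10


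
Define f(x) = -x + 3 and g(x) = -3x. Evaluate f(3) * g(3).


0


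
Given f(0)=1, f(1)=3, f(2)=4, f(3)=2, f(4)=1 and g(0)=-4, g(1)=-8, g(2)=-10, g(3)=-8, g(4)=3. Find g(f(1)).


f(1) = 3
g(3) = -8

-8


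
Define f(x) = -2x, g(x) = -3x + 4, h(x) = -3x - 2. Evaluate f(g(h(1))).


-38


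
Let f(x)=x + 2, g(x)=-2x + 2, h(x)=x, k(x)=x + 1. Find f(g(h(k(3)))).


k(3) = 4
h(4) = 4
g(4) = -6
f(-6) = -4

-4


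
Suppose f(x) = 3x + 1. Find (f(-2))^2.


f(-2) = -5
(-5)^2 = 25

25


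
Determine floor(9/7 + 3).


4


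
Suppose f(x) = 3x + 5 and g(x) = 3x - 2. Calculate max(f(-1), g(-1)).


f(-1) = 2
g(-1) = -5
max = 2

2


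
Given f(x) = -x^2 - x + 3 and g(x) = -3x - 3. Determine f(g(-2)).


g(-2) = 3
f(3) = (-1)*(3)^2 - 1*(3) + 3 = -9

-9


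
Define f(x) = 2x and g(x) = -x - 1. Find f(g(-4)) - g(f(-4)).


f(g(-4)) = 6
g(f(-4)) = 7
Difference = -1

-1


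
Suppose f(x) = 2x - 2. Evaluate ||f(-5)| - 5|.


f(-5) = -12
|-12| = 12
|12 - 5| = 7

7


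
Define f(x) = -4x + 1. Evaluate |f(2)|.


7


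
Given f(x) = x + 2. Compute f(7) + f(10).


21


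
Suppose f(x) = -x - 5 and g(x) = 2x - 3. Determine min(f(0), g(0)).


f(0) = -5
g(0) = -3
min = -5

-5


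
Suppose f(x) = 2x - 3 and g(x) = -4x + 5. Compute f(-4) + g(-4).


f(-4) = -11
g(-4) = 21
Sum = 10

10


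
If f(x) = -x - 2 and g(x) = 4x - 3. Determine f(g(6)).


g(6) = 21
f(21) = -23

-23


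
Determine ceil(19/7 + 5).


19/7 = 2.7143
2.7143 + 5 = 7.7143
ceil(7.7143) = 8

8


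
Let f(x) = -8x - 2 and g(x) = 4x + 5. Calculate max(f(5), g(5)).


25


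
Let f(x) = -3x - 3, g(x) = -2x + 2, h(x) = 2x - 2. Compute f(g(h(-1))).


h(-1) = -4
g(-4) = 10
f(10) = -33

-33


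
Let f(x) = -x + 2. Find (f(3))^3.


f(3) = -1
(-1)^3 = -1

-1


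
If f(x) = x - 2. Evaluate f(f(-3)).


f(-3) = -5
f(-5) = -7

-7


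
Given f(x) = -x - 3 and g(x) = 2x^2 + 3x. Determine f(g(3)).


g(3) = 27
f(27) = -30

-30


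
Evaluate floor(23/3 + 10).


23/3 = 7.6667
7.6667 + 10 = 17.6667
floor(17.6667) = 17

17


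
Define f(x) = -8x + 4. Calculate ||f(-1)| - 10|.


2


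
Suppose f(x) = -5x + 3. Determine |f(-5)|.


f(-5) = 28
|28| = 28

28


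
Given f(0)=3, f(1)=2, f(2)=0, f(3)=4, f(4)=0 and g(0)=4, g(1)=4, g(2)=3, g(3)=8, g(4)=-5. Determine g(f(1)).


f(1) = 2
g(2) = 3

3


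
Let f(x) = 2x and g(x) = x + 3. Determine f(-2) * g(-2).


f(-2) = -4
g(-2) = 1
Product = -4

-4


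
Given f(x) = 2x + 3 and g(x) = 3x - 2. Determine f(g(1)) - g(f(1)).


-8


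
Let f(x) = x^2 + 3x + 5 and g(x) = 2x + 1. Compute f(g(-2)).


g(-2) = -3
f(-3) = 1*(-3)^2 + 3*(-3) + 5 = 5

5


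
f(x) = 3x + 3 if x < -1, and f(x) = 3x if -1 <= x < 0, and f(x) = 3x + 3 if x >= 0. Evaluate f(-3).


-3 satisfies x < -1
f(-3) = -6

-6


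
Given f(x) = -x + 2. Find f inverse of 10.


Solve -x + 2 = 10
x = (10 - 2) / (-1) = -8

-8


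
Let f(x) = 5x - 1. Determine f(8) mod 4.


f(8) = 39
39 mod 4 = 3

3


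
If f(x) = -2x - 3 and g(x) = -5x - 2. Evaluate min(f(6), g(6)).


f(6) = -15
g(6) = -32
min = -32

-32


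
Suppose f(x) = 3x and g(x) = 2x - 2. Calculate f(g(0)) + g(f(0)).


f(g(0)) = -6
g(f(0)) = -2
Sum = -8

-8


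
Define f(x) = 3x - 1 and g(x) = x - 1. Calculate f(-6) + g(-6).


f(-6) = -19
g(-6) = -7
Sum = -26

-26


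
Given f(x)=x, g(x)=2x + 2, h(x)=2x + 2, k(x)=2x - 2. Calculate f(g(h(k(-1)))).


-10


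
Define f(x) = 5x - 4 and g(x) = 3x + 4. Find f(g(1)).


g(1) = 7
f(7) = 31

31


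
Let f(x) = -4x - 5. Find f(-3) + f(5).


f(-3) = 7
f(5) = -25
Sum = -18

-18


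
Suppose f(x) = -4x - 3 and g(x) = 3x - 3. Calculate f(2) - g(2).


f(2) = -11
g(2) = 3
Difference = -14

-14


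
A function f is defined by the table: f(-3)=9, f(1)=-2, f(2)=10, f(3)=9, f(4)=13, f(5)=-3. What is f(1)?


Reading from the table at x = 1

-2


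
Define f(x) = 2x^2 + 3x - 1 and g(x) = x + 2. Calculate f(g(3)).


64


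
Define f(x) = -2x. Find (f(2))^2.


f(2) = -4
(-4)^2 = 16

16


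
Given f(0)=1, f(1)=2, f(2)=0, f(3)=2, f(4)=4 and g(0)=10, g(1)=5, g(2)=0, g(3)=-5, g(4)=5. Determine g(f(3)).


f(3) = 2
g(2) = 0

0


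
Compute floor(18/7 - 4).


18/7 = 2.5714
2.5714 - 4 = -1.4286
floor(-1.4286) = -2

-2


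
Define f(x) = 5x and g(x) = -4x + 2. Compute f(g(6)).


g(6) = -22
f(-22) = -110

-110


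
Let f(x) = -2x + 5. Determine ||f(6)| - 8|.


f(6) = -7
|-7| = 7
|7 - 8| = 1

1


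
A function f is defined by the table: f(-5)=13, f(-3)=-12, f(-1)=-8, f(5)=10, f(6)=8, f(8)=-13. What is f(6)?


Reading from the table at x = 6

8


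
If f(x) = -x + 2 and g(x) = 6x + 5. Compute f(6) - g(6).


-45


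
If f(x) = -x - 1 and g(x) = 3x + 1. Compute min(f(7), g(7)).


-8


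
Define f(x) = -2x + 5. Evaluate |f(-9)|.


23


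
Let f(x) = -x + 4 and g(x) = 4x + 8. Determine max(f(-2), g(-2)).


f(-2) = 6
g(-2) = 0
max = 6

6


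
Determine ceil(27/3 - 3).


27/3 = 9
9 - 3 = 6
ceil(6) = 6

6


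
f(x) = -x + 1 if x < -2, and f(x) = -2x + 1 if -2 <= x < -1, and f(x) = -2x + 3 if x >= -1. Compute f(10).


10 satisfies x >= -1
f(10) = -17

-17


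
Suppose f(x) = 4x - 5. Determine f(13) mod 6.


f(13) = 47
47 mod 6 = 5

5


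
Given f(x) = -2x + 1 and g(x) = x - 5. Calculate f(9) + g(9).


-13


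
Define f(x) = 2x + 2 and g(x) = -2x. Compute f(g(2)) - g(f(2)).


f(g(2)) = -6
g(f(2)) = -12
Difference = 6

6


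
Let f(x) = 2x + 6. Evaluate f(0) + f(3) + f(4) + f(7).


52


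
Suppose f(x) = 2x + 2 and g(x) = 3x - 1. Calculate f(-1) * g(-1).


f(-1) = 0
g(-1) = -4
Product = 0

0


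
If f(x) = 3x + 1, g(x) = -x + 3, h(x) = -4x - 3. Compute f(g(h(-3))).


h(-3) = 9
g(9) = -6
f(-6) = -17

-17


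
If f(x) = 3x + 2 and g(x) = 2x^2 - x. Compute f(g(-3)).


g(-3) = 21
f(21) = 65

65


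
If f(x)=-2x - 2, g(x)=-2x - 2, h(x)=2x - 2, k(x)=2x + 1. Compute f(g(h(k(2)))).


34


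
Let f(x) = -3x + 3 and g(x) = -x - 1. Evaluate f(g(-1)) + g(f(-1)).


-4


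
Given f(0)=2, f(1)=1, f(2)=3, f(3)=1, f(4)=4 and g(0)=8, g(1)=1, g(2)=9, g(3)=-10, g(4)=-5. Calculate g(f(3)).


f(3) = 1
g(1) = 1

1


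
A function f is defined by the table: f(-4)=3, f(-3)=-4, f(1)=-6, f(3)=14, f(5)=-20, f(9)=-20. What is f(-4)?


Reading from the table at x = -4

3


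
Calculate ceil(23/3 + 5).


23/3 = 7.6667
7.6667 + 5 = 12.6667
ceil(12.6667) = 13

13


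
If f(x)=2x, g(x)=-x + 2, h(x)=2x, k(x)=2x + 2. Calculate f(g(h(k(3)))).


k(3) = 8
h(8) = 16
g(16) = -14
f(-14) = -28

-28


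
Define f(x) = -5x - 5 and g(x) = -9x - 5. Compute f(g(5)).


g(5) = -50
f(-50) = 245

245


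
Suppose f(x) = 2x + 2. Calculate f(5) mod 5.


f(5) = 12
12 mod 5 = 2

2


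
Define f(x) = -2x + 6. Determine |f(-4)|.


f(-4) = 14
|14| = 14

14


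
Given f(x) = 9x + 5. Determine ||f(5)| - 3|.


f(5) = 50
|50| = 50
|50 - 3| = 47

47


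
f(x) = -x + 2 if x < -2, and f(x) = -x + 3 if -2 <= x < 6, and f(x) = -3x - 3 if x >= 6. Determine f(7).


7 satisfies x >= 6
f(7) = -24

-24


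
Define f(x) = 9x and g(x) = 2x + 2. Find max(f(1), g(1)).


f(1) = 9
g(1) = 4
max = 9

9


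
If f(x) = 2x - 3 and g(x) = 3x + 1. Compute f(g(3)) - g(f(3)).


7


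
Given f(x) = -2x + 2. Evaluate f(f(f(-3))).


30


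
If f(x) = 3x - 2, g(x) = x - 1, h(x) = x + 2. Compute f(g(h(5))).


h(5) = 7
g(7) = 6
f(6) = 16

16


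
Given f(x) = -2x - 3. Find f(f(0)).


f(0) = -3
f(-3) = 3

3


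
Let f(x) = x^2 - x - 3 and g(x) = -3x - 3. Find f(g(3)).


g(3) = -12
f(-12) = 1*(-12)^2 - 1*(-12) - 3 = 153

153


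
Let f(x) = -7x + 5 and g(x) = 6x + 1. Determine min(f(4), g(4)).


-23


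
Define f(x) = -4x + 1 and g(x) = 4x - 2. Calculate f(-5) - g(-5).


f(-5) = 21
g(-5) = -22
Difference = 43

43


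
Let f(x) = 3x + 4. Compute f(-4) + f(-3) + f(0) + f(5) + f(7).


f(-4) = -8
f(-3) = -5
f(0) = 4
f(5) = 19
f(7) = 25
Sum = 35

35


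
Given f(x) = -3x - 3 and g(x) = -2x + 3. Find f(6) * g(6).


f(6) = -21
g(6) = -9
Product = 189

189


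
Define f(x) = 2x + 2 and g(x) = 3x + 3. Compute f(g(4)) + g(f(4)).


65


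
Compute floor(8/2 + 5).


8/2 = 4
4 + 5 = 9
floor(9) = 9

9


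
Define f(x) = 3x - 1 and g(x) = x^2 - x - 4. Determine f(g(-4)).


47


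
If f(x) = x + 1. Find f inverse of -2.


Solve x + 1 = -2
x = (-2 - 1) / 1 = -3

-3


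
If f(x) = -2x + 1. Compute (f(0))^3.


f(0) = 1
(1)^3 = 1

1


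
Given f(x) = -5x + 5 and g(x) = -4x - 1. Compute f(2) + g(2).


f(2) = -5
g(2) = -9
Sum = -14

-14


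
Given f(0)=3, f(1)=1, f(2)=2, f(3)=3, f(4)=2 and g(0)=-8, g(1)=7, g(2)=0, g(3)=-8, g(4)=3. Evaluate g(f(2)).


f(2) = 2
g(2) = 0

0


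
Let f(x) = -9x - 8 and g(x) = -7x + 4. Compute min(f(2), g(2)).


f(2) = -26
g(2) = -10
min = -26

-26


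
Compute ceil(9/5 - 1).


9/5 = 1.8
1.8 - 1 = 0.8
ceil(0.8) = 1

1


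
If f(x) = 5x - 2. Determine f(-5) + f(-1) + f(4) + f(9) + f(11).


f(-5) = -27
f(-1) = -7
f(4) = 18
f(9) = 43
f(11) = 53
Sum = 80

80


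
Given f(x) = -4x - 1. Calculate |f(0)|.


f(0) = -1
|-1| = 1

1


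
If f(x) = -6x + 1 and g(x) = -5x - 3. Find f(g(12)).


g(12) = -63
f(-63) = 379

379


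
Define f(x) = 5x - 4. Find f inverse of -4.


0


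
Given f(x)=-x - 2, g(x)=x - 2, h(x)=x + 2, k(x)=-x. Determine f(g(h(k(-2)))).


k(-2) = 2
h(2) = 4
g(4) = 2
f(2) = -4

-4


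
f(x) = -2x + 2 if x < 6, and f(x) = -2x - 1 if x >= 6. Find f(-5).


-5 satisfies x < 6
f(-5) = 12

12


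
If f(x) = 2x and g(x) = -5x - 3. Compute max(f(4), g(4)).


f(4) = 8
g(4) = -23
max = 8

8


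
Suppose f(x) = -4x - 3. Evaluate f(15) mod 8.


f(15) = -63
-63 mod 8 = 1

1


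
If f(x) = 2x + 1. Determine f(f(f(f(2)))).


f(2) = 5
f(5) = 11
f(11) = 23
f(23) = 47

47


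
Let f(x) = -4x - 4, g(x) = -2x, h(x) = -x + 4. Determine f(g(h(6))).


h(6) = -2
g(-2) = 4
f(4) = -20

-20


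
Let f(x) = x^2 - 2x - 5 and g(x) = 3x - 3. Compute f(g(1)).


g(1) = 0
f(0) = 1*(0)^2 - 2*(0) - 5 = -5

-5


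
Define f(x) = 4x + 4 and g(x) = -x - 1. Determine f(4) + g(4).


f(4) = 20
g(4) = -5
Sum = 15

15


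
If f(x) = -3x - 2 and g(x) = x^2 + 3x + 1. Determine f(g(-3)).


-5


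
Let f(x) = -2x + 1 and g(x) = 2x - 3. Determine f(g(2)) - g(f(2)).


f(g(2)) = -1
g(f(2)) = -9
Difference = 8

8


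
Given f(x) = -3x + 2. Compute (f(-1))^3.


f(-1) = 5
(5)^3 = 125

125


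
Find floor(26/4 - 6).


26/4 = 6.5
6.5 - 6 = 0.5
floor(0.5) = 0

0


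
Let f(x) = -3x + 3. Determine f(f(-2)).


f(-2) = 9
f(9) = -24

-24


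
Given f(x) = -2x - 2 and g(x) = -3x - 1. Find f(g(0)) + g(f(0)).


f(g(0)) = 0
g(f(0)) = 5
Sum = 5

5


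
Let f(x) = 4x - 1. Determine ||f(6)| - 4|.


f(6) = 23
|23| = 23
|23 - 4| = 19

19


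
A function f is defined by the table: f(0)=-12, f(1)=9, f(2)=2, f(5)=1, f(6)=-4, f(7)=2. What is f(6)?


Reading from the table at x = 6

-4


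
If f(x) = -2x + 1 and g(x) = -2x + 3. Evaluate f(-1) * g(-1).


15


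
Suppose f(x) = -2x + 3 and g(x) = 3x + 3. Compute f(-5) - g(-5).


25


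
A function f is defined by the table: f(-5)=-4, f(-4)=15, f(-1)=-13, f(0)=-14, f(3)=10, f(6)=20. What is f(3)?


Reading from the table at x = 3

10


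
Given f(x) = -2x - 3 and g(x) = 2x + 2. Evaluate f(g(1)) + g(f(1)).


f(g(1)) = -11
g(f(1)) = -8
Sum = -19

-19


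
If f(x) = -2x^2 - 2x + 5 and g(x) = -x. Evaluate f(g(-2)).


g(-2) = 2
f(2) = (-2)*(2)^2 - 2*(2) + 5 = -7

-7


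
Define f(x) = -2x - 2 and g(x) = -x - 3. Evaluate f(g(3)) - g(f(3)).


f(g(3)) = 10
g(f(3)) = 5
Difference = 5

5


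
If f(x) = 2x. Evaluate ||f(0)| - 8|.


8


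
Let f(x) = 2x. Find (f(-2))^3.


f(-2) = -4
(-4)^3 = -64

-64


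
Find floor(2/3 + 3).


2/3 = 0.6667
0.6667 + 3 = 3.6667
floor(3.6667) = 3

3


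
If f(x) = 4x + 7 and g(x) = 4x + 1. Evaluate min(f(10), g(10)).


f(10) = 47
g(10) = 41
min = 41

41


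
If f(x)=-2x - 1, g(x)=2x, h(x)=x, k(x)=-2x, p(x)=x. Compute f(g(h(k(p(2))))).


p(2) = 2
k(2) = -4
h(-4) = -4
g(-4) = -8
f(-8) = 15

15


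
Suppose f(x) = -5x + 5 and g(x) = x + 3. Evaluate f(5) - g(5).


-28


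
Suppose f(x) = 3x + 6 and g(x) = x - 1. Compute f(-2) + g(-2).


f(-2) = 0
g(-2) = -3
Sum = -3

-3


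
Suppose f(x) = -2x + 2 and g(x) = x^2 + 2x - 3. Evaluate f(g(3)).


-22


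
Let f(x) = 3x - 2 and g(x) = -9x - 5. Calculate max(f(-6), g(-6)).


f(-6) = -20
g(-6) = 49
max = 49

49


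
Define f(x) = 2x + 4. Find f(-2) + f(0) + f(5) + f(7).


f(-2) = 0
f(0) = 4
f(5) = 14
f(7) = 18
Sum = 36

36


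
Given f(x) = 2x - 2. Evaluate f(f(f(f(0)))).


f(0) = -2
f(-2) = -6
f(-6) = -14
f(-14) = -30

-30


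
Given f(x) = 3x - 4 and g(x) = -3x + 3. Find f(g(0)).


g(0) = 3
f(3) = 5

5


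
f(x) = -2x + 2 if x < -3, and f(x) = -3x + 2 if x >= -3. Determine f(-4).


-4 satisfies x < -3
f(-4) = 10

10


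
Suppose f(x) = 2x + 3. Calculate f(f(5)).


f(5) = 13
f(13) = 29

29


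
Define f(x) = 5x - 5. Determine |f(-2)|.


f(-2) = -15
|-15| = 15

15


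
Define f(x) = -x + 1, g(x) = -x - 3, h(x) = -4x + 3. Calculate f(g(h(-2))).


15


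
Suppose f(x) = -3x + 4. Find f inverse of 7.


Solve -3x + 4 = 7
x = (7 - 4) / (-3) = -1

-1


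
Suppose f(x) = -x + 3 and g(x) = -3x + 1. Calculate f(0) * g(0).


f(0) = 3
g(0) = 1
Product = 3

3


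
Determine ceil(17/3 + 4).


17/3 = 5.6667
5.6667 + 4 = 9.6667
ceil(9.6667) = 10

10


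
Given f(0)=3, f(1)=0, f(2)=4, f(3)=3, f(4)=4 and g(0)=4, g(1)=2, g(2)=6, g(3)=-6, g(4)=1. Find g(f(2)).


1


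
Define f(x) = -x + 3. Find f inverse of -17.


Solve -x + 3 = -17
x = (-17 - 3) / (-1) = 20

20


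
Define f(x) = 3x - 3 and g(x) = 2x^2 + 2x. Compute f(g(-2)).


g(-2) = 4
f(4) = 9

9


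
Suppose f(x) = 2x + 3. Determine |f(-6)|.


f(-6) = -9
|-9| = 9

9


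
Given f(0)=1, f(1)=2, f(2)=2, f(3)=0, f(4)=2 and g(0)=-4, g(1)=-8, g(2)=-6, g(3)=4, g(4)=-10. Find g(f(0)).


-8


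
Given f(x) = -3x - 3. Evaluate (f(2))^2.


81


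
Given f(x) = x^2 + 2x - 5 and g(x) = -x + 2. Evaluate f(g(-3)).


g(-3) = 5
f(5) = 1*(5)^2 + 2*(5) - 5 = 30

30


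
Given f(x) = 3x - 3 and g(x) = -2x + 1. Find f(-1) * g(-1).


f(-1) = -6
g(-1) = 3
Product = -18

-18


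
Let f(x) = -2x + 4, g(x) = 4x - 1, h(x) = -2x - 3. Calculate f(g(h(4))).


h(4) = -11
g(-11) = -45
f(-45) = 94

94


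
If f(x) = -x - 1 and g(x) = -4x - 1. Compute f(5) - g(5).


f(5) = -6
g(5) = -21
Difference = 15

15


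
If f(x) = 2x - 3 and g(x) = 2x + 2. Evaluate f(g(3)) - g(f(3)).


f(g(3)) = 13
g(f(3)) = 8
Difference = 5

5


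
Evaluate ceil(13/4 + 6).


13/4 = 3.25
3.25 + 6 = 9.25
ceil(9.25) = 10

10


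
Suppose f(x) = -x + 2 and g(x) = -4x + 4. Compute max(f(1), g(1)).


f(1) = 1
g(1) = 0
max = 1

1


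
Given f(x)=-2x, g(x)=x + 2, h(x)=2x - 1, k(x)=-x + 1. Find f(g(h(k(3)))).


k(3) = -2
h(-2) = -5
g(-5) = -3
f(-3) = 6

6


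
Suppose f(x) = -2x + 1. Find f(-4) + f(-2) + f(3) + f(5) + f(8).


f(-4) = 9
f(-2) = 5
f(3) = -5
f(5) = -9
f(8) = -15
Sum = -15

-15


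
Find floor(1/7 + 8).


8


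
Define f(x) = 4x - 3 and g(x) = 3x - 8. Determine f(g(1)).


-23


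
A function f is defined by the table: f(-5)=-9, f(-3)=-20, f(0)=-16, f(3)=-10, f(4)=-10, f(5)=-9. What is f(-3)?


Reading from the table at x = -3

-20


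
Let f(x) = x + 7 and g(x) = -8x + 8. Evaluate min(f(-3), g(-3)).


f(-3) = 4
g(-3) = 32
min = 4

4


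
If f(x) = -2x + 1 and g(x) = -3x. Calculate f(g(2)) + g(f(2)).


f(g(2)) = 13
g(f(2)) = 9
Sum = 22

22


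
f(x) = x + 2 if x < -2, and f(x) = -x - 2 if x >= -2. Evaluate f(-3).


-3 satisfies x < -2
f(-3) = -1

-1


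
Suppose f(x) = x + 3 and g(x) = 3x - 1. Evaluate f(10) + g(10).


42


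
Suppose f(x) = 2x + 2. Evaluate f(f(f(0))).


f(0) = 2
f(2) = 6
f(6) = 14

14


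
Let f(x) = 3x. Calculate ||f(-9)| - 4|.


f(-9) = -27
|-27| = 27
|27 - 4| = 23

23


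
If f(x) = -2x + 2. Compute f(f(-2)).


-10


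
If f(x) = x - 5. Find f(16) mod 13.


11


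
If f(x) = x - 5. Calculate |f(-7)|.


12


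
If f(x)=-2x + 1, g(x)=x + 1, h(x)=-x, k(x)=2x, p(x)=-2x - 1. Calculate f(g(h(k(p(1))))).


p(1) = -3
k(-3) = -6
h(-6) = 6
g(6) = 7
f(7) = -13

-13


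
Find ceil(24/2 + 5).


24/2 = 12
12 + 5 = 17
ceil(17) = 17

17


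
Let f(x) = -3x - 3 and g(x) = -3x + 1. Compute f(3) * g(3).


f(3) = -12
g(3) = -8
Product = 96

96


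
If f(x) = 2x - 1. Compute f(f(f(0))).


f(0) = -1
f(-1) = -3
f(-3) = -7

-7


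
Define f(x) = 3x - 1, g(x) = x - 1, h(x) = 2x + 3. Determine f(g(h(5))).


h(5) = 13
g(13) = 12
f(12) = 35

35


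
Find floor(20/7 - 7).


20/7 = 2.8571
2.8571 - 7 = -4.1429
floor(-4.1429) = -5

-5


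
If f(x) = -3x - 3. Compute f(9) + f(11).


f(9) = -30
f(11) = -36
Sum = -66

-66


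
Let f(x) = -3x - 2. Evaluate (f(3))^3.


f(3) = -11
(-11)^3 = -1331

-1331


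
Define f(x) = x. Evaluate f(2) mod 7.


f(2) = 2
2 mod 7 = 2

2


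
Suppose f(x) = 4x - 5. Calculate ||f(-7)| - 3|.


f(-7) = -33
|-33| = 33
|33 - 3| = 30

30


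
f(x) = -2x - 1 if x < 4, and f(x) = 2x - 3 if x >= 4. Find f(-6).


-6 satisfies x < 4
f(-6) = 11

11


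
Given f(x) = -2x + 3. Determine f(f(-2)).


f(-2) = 7
f(7) = -11

-11


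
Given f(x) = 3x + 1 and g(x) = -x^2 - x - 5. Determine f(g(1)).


g(1) = -7
f(-7) = -20

-20


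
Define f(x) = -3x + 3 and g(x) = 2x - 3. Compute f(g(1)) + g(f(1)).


f(g(1)) = 6
g(f(1)) = -3
Sum = 3

3


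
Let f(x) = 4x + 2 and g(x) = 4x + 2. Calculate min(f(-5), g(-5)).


f(-5) = -18
g(-5) = -18
min = -18

-18


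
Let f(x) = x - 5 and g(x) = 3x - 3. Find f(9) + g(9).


f(9) = 4
g(9) = 24
Sum = 28

28


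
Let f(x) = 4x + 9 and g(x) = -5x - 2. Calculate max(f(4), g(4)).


25


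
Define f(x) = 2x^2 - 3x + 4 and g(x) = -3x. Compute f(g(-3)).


139


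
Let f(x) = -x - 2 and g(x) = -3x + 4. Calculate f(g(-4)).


g(-4) = 16
f(16) = -18

-18


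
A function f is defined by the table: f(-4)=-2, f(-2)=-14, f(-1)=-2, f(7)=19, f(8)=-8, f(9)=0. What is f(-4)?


Reading from the table at x = -4

-2


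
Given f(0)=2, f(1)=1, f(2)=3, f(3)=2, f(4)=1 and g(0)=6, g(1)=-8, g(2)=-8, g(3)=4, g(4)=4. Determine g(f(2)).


f(2) = 3
g(3) = 4

4


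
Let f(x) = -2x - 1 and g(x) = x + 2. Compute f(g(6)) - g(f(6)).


f(g(6)) = -17
g(f(6)) = -11
Difference = -6

-6


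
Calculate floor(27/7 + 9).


27/7 = 3.8571
3.8571 + 9 = 12.8571
floor(12.8571) = 12

12


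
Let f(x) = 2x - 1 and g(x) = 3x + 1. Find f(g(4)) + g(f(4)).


f(g(4)) = 25
g(f(4)) = 22
Sum = 47

47


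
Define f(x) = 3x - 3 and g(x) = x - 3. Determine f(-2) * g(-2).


45


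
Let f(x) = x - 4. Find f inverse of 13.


Solve x - 4 = 13
x = (13 + 4) / 1 = 17

17


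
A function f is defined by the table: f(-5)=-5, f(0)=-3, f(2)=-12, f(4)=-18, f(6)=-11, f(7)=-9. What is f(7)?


Reading from the table at x = 7

-9


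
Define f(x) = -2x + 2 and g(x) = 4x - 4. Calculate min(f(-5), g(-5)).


f(-5) = 12
g(-5) = -24
min = -24

-24


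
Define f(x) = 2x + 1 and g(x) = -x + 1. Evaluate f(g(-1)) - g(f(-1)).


f(g(-1)) = 5
g(f(-1)) = 2
Difference = 3

3


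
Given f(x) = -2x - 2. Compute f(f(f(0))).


f(0) = -2
f(-2) = 2
f(2) = -6

-6


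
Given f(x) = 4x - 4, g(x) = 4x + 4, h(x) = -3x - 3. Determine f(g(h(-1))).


12


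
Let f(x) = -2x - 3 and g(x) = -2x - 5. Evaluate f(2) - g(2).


2


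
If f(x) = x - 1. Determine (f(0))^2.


f(0) = -1
(-1)^2 = 1

1


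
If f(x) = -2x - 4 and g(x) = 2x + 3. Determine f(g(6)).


g(6) = 15
f(15) = -34

-34


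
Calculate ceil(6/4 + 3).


6/4 = 1.5
1.5 + 3 = 4.5
ceil(4.5) = 5

5


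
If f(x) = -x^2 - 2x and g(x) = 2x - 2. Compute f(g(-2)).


g(-2) = -6
f(-6) = (-1)*(-6)^2 - 2*(-6) = -24

-24


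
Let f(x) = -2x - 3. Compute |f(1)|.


f(1) = -5
|-5| = 5

5


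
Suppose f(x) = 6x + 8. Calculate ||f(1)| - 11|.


f(1) = 14
|14| = 14
|14 - 11| = 3

3


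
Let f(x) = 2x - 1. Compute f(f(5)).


f(5) = 9
f(9) = 17

17


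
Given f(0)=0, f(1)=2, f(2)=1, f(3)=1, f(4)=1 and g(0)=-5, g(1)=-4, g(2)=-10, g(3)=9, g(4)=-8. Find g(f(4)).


f(4) = 1
g(1) = -4

-4


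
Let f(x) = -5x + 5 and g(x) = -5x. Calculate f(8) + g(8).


f(8) = -35
g(8) = -40
Sum = -75

-75


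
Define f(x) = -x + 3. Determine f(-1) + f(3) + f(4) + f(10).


f(-1) = 4
f(3) = 0
f(4) = -1
f(10) = -7
Sum = -4

-4


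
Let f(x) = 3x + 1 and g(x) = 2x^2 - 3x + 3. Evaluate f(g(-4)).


g(-4) = 47
f(47) = 142

142


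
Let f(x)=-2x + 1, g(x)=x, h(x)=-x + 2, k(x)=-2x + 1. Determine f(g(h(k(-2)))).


k(-2) = 5
h(5) = -3
g(-3) = -3
f(-3) = 7

7


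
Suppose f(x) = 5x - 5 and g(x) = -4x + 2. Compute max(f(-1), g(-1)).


f(-1) = -10
g(-1) = 6
max = 6

6


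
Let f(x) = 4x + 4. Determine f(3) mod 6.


f(3) = 16
16 mod 6 = 4

4


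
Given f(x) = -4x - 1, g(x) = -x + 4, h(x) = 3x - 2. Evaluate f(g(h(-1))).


h(-1) = -5
g(-5) = 9
f(9) = -37

-37


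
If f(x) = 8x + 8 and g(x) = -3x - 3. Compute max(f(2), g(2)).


24


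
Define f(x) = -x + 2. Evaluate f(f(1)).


f(1) = 1
f(1) = 1

1


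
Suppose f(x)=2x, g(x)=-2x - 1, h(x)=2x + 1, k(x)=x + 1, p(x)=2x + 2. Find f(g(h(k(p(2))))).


p(2) = 6
k(6) = 7
h(7) = 15
g(15) = -31
f(-31) = -62

-62


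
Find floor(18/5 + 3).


18/5 = 3.6
3.6 + 3 = 6.6
floor(6.6) = 6

6


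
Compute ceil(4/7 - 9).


4/7 = 0.5714
0.5714 - 9 = -8.4286
ceil(-8.4286) = -8

-8


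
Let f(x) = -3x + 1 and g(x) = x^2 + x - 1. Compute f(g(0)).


4


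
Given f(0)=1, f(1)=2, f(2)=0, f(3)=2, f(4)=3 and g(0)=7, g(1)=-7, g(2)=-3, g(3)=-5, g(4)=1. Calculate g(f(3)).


f(3) = 2
g(2) = -3

-3


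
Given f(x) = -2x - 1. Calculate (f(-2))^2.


f(-2) = 3
(3)^2 = 9

9


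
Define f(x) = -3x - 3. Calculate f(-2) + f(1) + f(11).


f(-2) = 3
f(1) = -6
f(11) = -36
Sum = -39

-39


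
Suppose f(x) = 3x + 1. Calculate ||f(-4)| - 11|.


f(-4) = -11
|-11| = 11
|11 - 11| = 0

0


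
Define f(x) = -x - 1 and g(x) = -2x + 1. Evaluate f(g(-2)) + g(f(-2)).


f(g(-2)) = -6
g(f(-2)) = -1
Sum = -7

-7


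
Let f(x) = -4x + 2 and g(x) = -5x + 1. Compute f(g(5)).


98


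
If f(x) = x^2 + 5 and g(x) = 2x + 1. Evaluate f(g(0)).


g(0) = 1
f(1) = 1*(1)^2 + 5 = 6

6


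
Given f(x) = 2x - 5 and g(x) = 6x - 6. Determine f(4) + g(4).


f(4) = 3
g(4) = 18
Sum = 21

21


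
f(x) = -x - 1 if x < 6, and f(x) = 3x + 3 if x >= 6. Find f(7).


7 satisfies x >= 6
f(7) = 24

24


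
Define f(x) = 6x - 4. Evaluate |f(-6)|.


f(-6) = -40
|-40| = 40

40


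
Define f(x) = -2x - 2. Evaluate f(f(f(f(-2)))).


f(-2) = 2
f(2) = -6
f(-6) = 10
f(10) = -22

-22


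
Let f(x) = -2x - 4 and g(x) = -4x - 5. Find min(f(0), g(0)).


f(0) = -4
g(0) = -5
min = -5

-5


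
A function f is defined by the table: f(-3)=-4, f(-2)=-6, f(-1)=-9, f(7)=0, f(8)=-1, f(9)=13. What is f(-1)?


Reading from the table at x = -1

-9


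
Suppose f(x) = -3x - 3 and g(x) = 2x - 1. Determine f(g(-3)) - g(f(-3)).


7


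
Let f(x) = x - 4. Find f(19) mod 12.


f(19) = 15
15 mod 12 = 3

3


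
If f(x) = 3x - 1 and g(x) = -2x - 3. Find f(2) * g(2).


f(2) = 5
g(2) = -7
Product = -35

-35


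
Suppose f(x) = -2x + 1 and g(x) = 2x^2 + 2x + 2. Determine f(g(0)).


g(0) = 2
f(2) = -3

-3


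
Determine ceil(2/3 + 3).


2/3 = 0.6667
0.6667 + 3 = 3.6667
ceil(3.6667) = 4

4


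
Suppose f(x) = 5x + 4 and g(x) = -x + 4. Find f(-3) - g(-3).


f(-3) = -11
g(-3) = 7
Difference = -18

-18


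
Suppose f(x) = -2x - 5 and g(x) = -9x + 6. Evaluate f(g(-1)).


g(-1) = 15
f(15) = -35

-35


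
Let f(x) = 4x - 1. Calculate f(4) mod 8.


f(4) = 15
15 mod 8 = 7

7


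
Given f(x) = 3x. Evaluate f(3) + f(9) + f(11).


f(3) = 9
f(9) = 27
f(11) = 33
Sum = 69

69


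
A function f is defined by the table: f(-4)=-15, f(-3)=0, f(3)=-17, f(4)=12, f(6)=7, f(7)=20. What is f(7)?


Reading from the table at x = 7

20


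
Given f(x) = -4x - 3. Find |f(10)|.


f(10) = -43
|-43| = 43

43


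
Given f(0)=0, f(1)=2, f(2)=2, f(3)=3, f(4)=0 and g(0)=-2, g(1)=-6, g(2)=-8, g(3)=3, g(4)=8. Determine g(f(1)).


f(1) = 2
g(2) = -8

-8


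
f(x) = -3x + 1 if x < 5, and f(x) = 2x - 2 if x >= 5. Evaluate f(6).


6 satisfies x >= 5
f(6) = 10

10


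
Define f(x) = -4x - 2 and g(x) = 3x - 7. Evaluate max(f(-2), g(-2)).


f(-2) = 6
g(-2) = -13
max = 6

6


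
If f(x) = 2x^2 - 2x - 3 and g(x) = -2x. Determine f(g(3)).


g(3) = -6
f(-6) = 2*(-6)^2 - 2*(-6) - 3 = 81

81


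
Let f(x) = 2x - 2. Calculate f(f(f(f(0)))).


f(0) = -2
f(-2) = -6
f(-6) = -14
f(-14) = -30

-30


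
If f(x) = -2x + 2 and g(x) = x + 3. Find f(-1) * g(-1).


f(-1) = 4
g(-1) = 2
Product = 8

8


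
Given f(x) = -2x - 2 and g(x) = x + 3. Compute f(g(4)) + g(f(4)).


f(g(4)) = -16
g(f(4)) = -7
Sum = -23

-23


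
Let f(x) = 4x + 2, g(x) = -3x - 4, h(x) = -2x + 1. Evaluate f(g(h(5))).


h(5) = -9
g(-9) = 23
f(23) = 94

94


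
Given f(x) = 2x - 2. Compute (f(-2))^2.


36


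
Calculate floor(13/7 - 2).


-1


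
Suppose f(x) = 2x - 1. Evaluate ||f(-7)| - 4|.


f(-7) = -15
|-15| = 15
|15 - 4| = 11

11


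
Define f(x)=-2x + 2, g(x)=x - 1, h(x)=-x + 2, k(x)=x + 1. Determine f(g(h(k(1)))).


k(1) = 2
h(2) = 0
g(0) = -1
f(-1) = 4

4


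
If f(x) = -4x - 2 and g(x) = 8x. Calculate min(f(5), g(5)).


-22


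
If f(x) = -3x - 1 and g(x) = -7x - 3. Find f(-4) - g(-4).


-14


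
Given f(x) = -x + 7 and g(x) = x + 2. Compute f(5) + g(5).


f(5) = 2
g(5) = 7
Sum = 9

9


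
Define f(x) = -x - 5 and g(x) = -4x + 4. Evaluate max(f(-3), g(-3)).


16


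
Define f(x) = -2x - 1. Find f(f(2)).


f(2) = -5
f(-5) = 9

9


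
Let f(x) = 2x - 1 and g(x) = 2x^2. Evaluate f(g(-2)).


g(-2) = 8
f(8) = 15

15


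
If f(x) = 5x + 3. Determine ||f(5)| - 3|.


f(5) = 28
|28| = 28
|28 - 3| = 25

25


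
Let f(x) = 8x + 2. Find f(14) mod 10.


4


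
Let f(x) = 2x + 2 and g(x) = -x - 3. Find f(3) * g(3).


f(3) = 8
g(3) = -6
Product = -48

-48


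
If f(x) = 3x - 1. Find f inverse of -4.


Solve 3x - 1 = -4
x = (-4 + 1) / 3 = -1

-1


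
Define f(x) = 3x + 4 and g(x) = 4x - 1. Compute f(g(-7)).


g(-7) = -29
f(-29) = -83

-83
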